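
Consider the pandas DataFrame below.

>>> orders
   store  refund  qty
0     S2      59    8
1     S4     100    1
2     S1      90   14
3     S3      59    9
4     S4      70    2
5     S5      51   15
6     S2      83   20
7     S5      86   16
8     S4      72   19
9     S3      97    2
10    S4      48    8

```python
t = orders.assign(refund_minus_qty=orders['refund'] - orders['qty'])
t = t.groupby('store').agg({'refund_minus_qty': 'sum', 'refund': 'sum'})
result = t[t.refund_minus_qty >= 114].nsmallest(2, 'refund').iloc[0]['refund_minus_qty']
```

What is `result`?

114

add column refund_minus_qty = orders['refund'] - orders['qty']:
   store  refund  qty  refund_minus_qty
0     S2      59    8                51
1     S4     100    1                99
2     S1      90   14                76
3     S3      59    9                50
4     S4      70    2                68
5     S5      51   15                36
6     S2      83   20                63
7     S5      86   16                70
8     S4      72   19                53
9     S3      97    2                95
10    S4      48    8                40
group by store: sum(refund_minus_qty), sum(refund):
       refund_minus_qty  refund
store                          
S1                   76      90
S2                  114     142
S3                  145     156
S4                  260     290
S5                  106     137
filter rows where refund_minus_qty >= 114:
       refund_minus_qty  refund
store                          
S2                  114     142
S3                  145     156
S4                  260     290
take 2 rows with smallest refund:
       refund_minus_qty  refund
store                          
S2                  114     142
S3                  145     156
Taking the value at position 0, column 'refund_minus_qty' gives 114.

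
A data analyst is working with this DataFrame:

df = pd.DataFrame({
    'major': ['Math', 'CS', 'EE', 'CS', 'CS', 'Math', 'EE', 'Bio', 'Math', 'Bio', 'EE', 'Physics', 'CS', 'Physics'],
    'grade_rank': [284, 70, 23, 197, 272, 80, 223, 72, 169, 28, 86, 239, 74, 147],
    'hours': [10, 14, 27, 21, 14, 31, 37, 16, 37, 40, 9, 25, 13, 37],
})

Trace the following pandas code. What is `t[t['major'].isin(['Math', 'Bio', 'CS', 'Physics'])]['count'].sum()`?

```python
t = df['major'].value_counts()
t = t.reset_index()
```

value_counts of major:
major
CS         4
Math       3
EE         3
Bio        2
Physics    2
Name: count, dtype: int64
reset_index():
     major  count
0       CS      4
1     Math      3
2       EE      3
3      Bio      2
4  Physics      2
filter rows where major in ['Math', 'Bio', 'CS', 'Physics']:
     major  count
0       CS      4
1     Math      3
3      Bio      2
4  Physics      2

11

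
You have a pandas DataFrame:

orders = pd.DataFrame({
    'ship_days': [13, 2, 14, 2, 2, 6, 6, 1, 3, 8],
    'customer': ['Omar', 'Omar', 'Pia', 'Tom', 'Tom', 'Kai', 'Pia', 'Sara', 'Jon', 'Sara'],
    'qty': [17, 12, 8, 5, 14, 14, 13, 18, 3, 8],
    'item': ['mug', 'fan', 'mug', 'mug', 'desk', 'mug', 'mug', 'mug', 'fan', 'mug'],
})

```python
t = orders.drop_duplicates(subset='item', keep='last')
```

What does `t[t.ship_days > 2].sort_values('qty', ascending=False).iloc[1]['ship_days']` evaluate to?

drop duplicate item (keep=last):
   ship_days customer  qty  item
4          2      Tom   14  desk
8          3      Jon    3   fan
9          8     Sara    8   mug
filter rows where ship_days > 2:
   ship_days customer  qty item
8          3      Jon    3  fan
9          8     Sara    8  mug
sort by qty descending:
   ship_days customer  qty item
9          8     Sara    8  mug
8          3      Jon    3  fan
value at position 1, column 'ship_days' → 3

3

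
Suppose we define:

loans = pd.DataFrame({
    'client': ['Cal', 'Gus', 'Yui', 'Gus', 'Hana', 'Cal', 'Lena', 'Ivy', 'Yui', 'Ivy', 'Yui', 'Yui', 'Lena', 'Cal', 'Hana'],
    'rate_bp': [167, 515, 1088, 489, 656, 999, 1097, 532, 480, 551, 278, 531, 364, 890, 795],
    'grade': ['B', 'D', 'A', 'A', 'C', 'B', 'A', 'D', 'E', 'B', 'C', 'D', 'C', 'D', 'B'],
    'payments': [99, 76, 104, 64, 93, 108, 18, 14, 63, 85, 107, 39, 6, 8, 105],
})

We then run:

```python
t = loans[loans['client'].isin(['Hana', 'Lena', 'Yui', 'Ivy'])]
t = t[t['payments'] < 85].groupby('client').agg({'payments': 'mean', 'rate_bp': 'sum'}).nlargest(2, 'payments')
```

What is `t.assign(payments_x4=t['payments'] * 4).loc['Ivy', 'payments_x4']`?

56.0

filter rows where client in ['Hana', 'Lena', 'Yui', 'Ivy']:
   client  rate_bp grade  payments
2     Yui     1088     A       104
4    Hana      656     C        93
6    Lena     1097     A        18
7     Ivy      532     D        14
8     Yui      480     E        63
9     Ivy      551     B        85
10    Yui      278     C       107
11    Yui      531     D        39
12   Lena      364     C         6
14   Hana      795     B       105
filter rows where payments < 85:
   client  rate_bp grade  payments
6    Lena     1097     A        18
7     Ivy      532     D        14
8     Yui      480     E        63
11    Yui      531     D        39
12   Lena      364     C         6
group by client: mean(payments), sum(rate_bp):
        payments  rate_bp
client                   
Ivy         14.0      532
Lena        12.0     1461
Yui         51.0     1011
take 2 rows with largest payments:
        payments  rate_bp
client                   
Yui         51.0     1011
Ivy         14.0      532
add column payments_x4 = t['payments'] * 4:
        payments  rate_bp  payments_x4
client                                
Yui         51.0     1011        204.0
Ivy         14.0      532         56.0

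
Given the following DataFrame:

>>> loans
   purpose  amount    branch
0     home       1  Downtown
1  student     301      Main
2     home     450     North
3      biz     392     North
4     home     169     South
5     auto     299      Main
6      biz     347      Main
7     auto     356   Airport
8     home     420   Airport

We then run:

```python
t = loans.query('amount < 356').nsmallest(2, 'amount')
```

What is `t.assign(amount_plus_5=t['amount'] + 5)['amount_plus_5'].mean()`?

90.0

filter rows where amount < 356:
   purpose  amount    branch
0     home       1  Downtown
1  student     301      Main
4     home     169     South
5     auto     299      Main
6      biz     347      Main
take 2 rows with smallest amount:
  purpose  amount    branch
0    home       1  Downtown
4    home     169     South
add column amount_plus_5 = t['amount'] + 5:
  purpose  amount    branch  amount_plus_5
0    home       1  Downtown              6
4    home     169     South            174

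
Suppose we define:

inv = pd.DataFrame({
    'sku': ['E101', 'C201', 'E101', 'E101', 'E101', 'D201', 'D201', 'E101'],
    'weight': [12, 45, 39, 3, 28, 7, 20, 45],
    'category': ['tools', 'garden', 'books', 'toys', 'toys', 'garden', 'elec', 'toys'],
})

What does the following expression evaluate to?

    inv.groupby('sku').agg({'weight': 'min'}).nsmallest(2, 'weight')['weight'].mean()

5.0

group by sku, min of weight:
      weight
sku         
C201      45
D201       7
E101       3
take 2 rows with smallest weight:
      weight
sku         
E101       3
D201       7
mean of column 'weight' → 5.0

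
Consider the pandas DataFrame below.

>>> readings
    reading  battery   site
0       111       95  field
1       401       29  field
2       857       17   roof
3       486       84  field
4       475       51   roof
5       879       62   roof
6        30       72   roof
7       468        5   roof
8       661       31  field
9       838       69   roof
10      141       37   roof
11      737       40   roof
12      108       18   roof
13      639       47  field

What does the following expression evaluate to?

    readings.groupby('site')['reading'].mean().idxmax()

group by site, mean of reading:
site
field    459.600000
roof     503.666667
Name: reading, dtype: float64

roof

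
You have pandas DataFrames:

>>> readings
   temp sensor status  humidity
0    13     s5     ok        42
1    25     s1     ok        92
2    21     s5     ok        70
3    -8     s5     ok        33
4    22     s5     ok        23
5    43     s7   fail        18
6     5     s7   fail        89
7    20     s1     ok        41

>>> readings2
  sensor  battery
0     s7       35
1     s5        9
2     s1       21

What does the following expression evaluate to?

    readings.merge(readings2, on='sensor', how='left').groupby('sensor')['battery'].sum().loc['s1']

42

merge on 'sensor' (how='left') → 8 rows:
   temp sensor status  humidity  battery
0    13     s5     ok        42        9
1    25     s1     ok        92       21
2    21     s5     ok        70        9
3    -8     s5     ok        33        9
4    22     s5     ok        23        9
5    43     s7   fail        18       35
6     5     s7   fail        89       35
7    20     s1     ok        41       21
group by sensor, sum of battery:
sensor
s1    42
s5    36
s7    70
Name: battery, dtype: int64
Hence 42.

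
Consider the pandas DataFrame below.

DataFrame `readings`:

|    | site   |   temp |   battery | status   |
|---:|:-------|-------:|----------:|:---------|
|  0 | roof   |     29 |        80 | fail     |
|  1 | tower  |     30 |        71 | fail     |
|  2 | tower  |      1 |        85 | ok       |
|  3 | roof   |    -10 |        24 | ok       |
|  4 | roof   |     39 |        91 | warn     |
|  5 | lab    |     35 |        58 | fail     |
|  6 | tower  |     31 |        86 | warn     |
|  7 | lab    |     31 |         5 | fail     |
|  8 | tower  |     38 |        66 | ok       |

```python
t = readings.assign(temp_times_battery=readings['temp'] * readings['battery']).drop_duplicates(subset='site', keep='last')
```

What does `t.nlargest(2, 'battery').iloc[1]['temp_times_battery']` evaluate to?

add column temp_times_battery = readings['temp'] * readings['battery']:
    site  temp  battery status  temp_times_battery
0   roof    29       80   fail                2320
1  tower    30       71   fail                2130
2  tower     1       85     ok                  85
3   roof   -10       24     ok                -240
4   roof    39       91   warn                3549
5    lab    35       58   fail                2030
6  tower    31       86   warn                2666
7    lab    31        5   fail                 155
8  tower    38       66     ok                2508
drop duplicate site (keep=last):
    site  temp  battery status  temp_times_battery
4   roof    39       91   warn                3549
7    lab    31        5   fail                 155
8  tower    38       66     ok                2508
take 2 rows with largest battery:
    site  temp  battery status  temp_times_battery
4   roof    39       91   warn                3549
8  tower    38       66     ok                2508
value at position 1, column 'temp_times_battery' → 2508

2508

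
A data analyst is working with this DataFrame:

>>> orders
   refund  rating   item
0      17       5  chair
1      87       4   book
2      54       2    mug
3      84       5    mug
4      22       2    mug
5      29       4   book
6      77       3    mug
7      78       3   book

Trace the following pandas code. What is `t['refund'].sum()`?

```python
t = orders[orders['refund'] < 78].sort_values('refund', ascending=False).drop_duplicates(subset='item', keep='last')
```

68

filter rows where refund < 78:
   refund  rating   item
0      17       5  chair
2      54       2    mug
4      22       2    mug
5      29       4   book
6      77       3    mug
sort by refund descending:
   refund  rating   item
6      77       3    mug
2      54       2    mug
5      29       4   book
4      22       2    mug
0      17       5  chair
drop duplicate item (keep=last):
   refund  rating   item
5      29       4   book
4      22       2    mug
0      17       5  chair
The sum of column 'refund' is 68.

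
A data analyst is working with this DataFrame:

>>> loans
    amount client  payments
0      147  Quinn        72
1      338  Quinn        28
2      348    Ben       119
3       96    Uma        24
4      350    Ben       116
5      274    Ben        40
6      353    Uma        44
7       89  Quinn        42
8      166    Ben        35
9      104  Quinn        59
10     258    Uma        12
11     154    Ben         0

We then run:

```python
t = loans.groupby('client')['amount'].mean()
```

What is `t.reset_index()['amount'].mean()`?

221.188888889

group by client, mean of amount:
client
Ben      258.400000
Quinn    169.500000
Uma      235.666667
Name: amount, dtype: float64
reset_index():
  client      amount
0    Ben  258.400000
1  Quinn  169.500000
2    Uma  235.666667
mean of column 'amount' → 221.188888889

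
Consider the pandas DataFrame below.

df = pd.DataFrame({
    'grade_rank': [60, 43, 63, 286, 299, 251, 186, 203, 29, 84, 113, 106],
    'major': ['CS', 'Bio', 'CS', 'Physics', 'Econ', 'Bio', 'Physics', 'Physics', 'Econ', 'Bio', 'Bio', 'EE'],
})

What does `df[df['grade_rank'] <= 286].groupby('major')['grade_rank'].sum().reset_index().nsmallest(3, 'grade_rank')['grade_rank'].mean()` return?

86.0

filter rows where grade_rank <= 286:
    grade_rank    major
0           60       CS
1           43      Bio
2           63       CS
3          286  Physics
5          251      Bio
6          186  Physics
7          203  Physics
8           29     Econ
9           84      Bio
10         113      Bio
11         106       EE
group by major, sum of grade_rank:
major
Bio        491
CS         123
EE         106
Econ        29
Physics    675
Name: grade_rank, dtype: int64
reset_index():
     major  grade_rank
0      Bio         491
1       CS         123
2       EE         106
3     Econ          29
4  Physics         675
take 3 rows with smallest grade_rank:
  major  grade_rank
3  Econ          29
2    EE         106
1    CS         123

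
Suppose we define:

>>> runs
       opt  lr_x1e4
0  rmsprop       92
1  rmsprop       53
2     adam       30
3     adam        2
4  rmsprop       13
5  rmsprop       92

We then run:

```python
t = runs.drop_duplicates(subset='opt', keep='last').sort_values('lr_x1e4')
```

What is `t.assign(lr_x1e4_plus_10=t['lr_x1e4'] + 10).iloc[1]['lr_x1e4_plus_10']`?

102

drop duplicate opt (keep=last):
       opt  lr_x1e4
3     adam        2
5  rmsprop       92
sort by lr_x1e4:
       opt  lr_x1e4
3     adam        2
5  rmsprop       92
add column lr_x1e4_plus_10 = t['lr_x1e4'] + 10:
       opt  lr_x1e4  lr_x1e4_plus_10
3     adam        2               12
5  rmsprop       92              102
Taking the value at position 1, column 'lr_x1e4_plus_10' gives 102.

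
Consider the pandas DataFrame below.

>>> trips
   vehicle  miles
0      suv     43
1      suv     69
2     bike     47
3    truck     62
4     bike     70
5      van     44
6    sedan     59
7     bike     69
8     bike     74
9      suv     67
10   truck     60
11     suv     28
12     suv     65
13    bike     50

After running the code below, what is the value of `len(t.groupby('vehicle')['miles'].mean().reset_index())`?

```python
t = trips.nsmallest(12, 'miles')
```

take 12 rows with smallest miles:
   vehicle  miles
11     suv     28
0      suv     43
5      van     44
2     bike     47
13    bike     50
6    sedan     59
10   truck     60
3    truck     62
12     suv     65
9      suv     67
1      suv     69
7     bike     69
group by vehicle, mean of miles:
vehicle
bike     55.333333
sedan    59.000000
suv      54.400000
truck    61.000000
van      44.000000
Name: miles, dtype: float64
reset_index():
  vehicle      miles
0    bike  55.333333
1   sedan  59.000000
2     suv  54.400000
3   truck  61.000000
4     van  44.000000
number of rows → 5

5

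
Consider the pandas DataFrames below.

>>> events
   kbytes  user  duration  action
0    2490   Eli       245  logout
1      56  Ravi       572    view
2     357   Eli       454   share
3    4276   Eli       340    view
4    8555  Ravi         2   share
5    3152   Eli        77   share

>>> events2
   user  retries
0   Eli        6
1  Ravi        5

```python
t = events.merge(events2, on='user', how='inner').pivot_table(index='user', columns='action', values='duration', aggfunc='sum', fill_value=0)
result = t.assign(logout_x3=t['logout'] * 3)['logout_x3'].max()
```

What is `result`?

merge on 'user' (how='inner') → 6 rows:
   kbytes  user  duration  action  retries
0    2490   Eli       245  logout        6
1      56  Ravi       572    view        5
2     357   Eli       454   share        6
3    4276   Eli       340    view        6
4    8555  Ravi         2   share        5
5    3152   Eli        77   share        6
pivot: rows=user, cols=action, sum(duration):
action  logout  share  view
user                       
Eli        245    531   340
Ravi         0      2   572
add column logout_x3 = t['logout'] * 3:
action  logout  share  view  logout_x3
user                                  
Eli        245    531   340        735
Ravi         0      2   572          0

735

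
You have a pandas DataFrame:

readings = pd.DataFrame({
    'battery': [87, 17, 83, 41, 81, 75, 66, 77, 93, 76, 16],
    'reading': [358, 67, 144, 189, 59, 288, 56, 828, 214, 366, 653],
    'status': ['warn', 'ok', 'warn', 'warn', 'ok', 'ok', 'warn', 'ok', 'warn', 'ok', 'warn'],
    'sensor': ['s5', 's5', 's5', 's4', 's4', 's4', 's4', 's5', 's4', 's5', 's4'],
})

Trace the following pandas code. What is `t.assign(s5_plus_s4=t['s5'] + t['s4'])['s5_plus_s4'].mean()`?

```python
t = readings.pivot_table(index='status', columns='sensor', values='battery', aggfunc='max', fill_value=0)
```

pivot: rows=status, cols=sensor, max(battery):
sensor  s4  s5
status        
ok      81  77
warn    93  87
add column s5_plus_s4 = t['s5'] + t['s4']:
sensor  s4  s5  s5_plus_s4
status                    
ok      81  77         158
warn    93  87         180
Finally, mean of column 's5_plus_s4' = 169.0.

169.0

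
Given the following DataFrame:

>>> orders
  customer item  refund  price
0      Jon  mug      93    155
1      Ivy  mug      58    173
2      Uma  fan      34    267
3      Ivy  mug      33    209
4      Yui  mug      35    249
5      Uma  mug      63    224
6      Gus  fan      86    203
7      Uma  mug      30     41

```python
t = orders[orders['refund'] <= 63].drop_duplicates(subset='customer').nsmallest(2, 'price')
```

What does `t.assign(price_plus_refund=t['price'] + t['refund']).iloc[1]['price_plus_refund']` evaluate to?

filter rows where refund <= 63:
  customer item  refund  price
1      Ivy  mug      58    173
2      Uma  fan      34    267
3      Ivy  mug      33    209
4      Yui  mug      35    249
5      Uma  mug      63    224
7      Uma  mug      30     41
drop duplicate customer (keep=first):
  customer item  refund  price
1      Ivy  mug      58    173
2      Uma  fan      34    267
4      Yui  mug      35    249
take 2 rows with smallest price:
  customer item  refund  price
1      Ivy  mug      58    173
4      Yui  mug      35    249
add column price_plus_refund = t['price'] + t['refund']:
  customer item  refund  price  price_plus_refund
1      Ivy  mug      58    173                231
4      Yui  mug      35    249                284

284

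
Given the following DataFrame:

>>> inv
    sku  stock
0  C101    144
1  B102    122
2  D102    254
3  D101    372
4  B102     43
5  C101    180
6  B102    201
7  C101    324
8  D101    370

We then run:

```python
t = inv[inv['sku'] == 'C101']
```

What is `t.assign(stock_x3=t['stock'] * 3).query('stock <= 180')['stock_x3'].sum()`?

filter rows where sku == 'C101':
    sku  stock
0  C101    144
5  C101    180
7  C101    324
add column stock_x3 = t['stock'] * 3:
    sku  stock  stock_x3
0  C101    144       432
5  C101    180       540
7  C101    324       972
filter rows where stock <= 180:
    sku  stock  stock_x3
0  C101    144       432
5  C101    180       540

972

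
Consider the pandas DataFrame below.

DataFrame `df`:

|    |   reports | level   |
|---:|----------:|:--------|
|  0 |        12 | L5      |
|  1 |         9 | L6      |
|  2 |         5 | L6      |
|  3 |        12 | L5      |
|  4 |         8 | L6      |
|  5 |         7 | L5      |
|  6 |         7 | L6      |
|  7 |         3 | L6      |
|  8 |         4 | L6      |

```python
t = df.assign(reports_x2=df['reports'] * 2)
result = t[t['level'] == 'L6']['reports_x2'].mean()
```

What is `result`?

add column reports_x2 = df['reports'] * 2:
   reports level  reports_x2
0       12    L5          24
1        9    L6          18
2        5    L6          10
3       12    L5          24
4        8    L6          16
5        7    L5          14
6        7    L6          14
7        3    L6           6
8        4    L6           8
filter rows where level == 'L6':
   reports level  reports_x2
1        9    L6          18
2        5    L6          10
4        8    L6          16
6        7    L6          14
7        3    L6           6
8        4    L6           8

12.0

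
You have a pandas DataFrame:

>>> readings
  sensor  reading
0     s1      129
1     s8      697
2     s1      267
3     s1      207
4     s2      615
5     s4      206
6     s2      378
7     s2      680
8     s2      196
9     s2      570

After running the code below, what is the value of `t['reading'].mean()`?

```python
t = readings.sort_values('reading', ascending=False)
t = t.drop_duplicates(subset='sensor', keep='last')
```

sort by reading descending:
  sensor  reading
1     s8      697
7     s2      680
4     s2      615
9     s2      570
6     s2      378
2     s1      267
3     s1      207
5     s4      206
8     s2      196
0     s1      129
drop duplicate sensor (keep=last):
  sensor  reading
1     s8      697
5     s4      206
8     s2      196
0     s1      129
mean of column 'reading' → 307.0

307.0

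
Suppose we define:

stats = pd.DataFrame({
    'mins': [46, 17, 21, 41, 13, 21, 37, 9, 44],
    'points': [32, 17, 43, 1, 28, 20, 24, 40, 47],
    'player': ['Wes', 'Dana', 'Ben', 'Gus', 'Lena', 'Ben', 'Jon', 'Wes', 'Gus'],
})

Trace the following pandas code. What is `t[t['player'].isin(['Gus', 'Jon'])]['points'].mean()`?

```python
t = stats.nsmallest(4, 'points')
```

take 4 rows with smallest points:
   mins  points player
3    41       1    Gus
1    17      17   Dana
5    21      20    Ben
6    37      24    Jon
filter rows where player in ['Gus', 'Jon']:
   mins  points player
3    41       1    Gus
6    37      24    Jon
Then the mean of column 'points': 12.5

12.5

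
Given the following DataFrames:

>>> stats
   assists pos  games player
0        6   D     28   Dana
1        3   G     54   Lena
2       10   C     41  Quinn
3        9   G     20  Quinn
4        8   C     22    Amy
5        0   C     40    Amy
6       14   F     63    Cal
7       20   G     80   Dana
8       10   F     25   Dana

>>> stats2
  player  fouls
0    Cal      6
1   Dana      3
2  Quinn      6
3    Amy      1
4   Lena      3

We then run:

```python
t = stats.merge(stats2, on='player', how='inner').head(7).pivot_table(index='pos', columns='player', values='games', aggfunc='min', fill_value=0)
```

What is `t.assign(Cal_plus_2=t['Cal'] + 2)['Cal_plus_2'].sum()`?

71

merge on 'player' (how='inner') → 9 rows:
   assists pos  games player  fouls
0        6   D     28   Dana      3
1        3   G     54   Lena      3
2       10   C     41  Quinn      6
3        9   G     20  Quinn      6
4        8   C     22    Amy      1
5        0   C     40    Amy      1
6       14   F     63    Cal      6
7       20   G     80   Dana      3
8       10   F     25   Dana      3
take first 7 rows:
   assists pos  games player  fouls
0        6   D     28   Dana      3
1        3   G     54   Lena      3
2       10   C     41  Quinn      6
3        9   G     20  Quinn      6
4        8   C     22    Amy      1
5        0   C     40    Amy      1
6       14   F     63    Cal      6
pivot: rows=pos, cols=player, min(games):
player  Amy  Cal  Dana  Lena  Quinn
pos                                
C        22    0     0     0     41
D         0    0    28     0      0
F         0   63     0     0      0
G         0    0     0    54     20
add column Cal_plus_2 = t['Cal'] + 2:
player  Amy  Cal  Dana  Lena  Quinn  Cal_plus_2
pos                                            
C        22    0     0     0     41           2
D         0    0    28     0      0           2
F         0   63     0     0      0          65
G         0    0     0    54     20           2
Hence 71.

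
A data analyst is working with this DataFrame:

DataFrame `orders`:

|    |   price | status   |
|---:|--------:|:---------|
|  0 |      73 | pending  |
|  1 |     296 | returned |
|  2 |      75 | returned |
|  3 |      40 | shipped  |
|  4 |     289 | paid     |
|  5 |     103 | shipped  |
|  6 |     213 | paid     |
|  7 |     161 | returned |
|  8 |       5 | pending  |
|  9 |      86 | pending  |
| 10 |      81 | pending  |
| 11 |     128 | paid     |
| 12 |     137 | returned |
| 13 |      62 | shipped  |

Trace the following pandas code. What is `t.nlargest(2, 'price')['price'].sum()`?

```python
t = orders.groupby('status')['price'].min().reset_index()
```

203

group by status, min of price:
status
paid        128
pending       5
returned     75
shipped      40
Name: price, dtype: int64
reset_index():
     status  price
0      paid    128
1   pending      5
2  returned     75
3   shipped     40
take 2 rows with largest price:
     status  price
0      paid    128
2  returned     75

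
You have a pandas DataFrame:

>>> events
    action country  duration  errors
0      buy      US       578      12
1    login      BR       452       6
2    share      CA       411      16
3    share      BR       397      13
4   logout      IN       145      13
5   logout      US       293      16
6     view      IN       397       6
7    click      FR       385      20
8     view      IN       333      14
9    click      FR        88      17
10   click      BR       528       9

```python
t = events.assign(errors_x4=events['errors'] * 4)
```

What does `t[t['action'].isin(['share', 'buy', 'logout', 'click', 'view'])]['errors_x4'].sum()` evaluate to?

add column errors_x4 = events['errors'] * 4:
    action country  duration  errors  errors_x4
0      buy      US       578      12         48
1    login      BR       452       6         24
2    share      CA       411      16         64
3    share      BR       397      13         52
4   logout      IN       145      13         52
5   logout      US       293      16         64
6     view      IN       397       6         24
7    click      FR       385      20         80
8     view      IN       333      14         56
9    click      FR        88      17         68
10   click      BR       528       9         36
filter rows where action in ['share', 'buy', 'logout', 'click', 'view']:
    action country  duration  errors  errors_x4
0      buy      US       578      12         48
2    share      CA       411      16         64
3    share      BR       397      13         52
4   logout      IN       145      13         52
5   logout      US       293      16         64
6     view      IN       397       6         24
7    click      FR       385      20         80
8     view      IN       333      14         56
9    click      FR        88      17         68
10   click      BR       528       9         36
sum of column 'errors_x4' → 544

544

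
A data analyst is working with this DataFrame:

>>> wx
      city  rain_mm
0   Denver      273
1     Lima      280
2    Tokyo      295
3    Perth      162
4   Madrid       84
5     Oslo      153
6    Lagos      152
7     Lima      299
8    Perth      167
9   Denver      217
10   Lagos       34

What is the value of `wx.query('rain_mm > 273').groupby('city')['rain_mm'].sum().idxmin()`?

Tokyo

filter rows where rain_mm > 273:
    city  rain_mm
1   Lima      280
2  Tokyo      295
7   Lima      299
group by city, sum of rain_mm:
city
Lima     579
Tokyo    295
Name: rain_mm, dtype: int64
Reading off the label with the smallest value, we get Tokyo.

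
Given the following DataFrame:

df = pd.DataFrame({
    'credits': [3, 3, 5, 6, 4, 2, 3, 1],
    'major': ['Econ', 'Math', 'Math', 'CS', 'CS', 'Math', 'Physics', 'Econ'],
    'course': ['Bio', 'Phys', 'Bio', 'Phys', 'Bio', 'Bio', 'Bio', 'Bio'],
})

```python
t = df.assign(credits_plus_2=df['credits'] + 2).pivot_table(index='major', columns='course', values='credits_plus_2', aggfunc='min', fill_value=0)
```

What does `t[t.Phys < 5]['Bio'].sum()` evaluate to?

8

add column credits_plus_2 = df['credits'] + 2:
   credits    major course  credits_plus_2
0        3     Econ    Bio               5
1        3     Math   Phys               5
2        5     Math    Bio               7
3        6       CS   Phys               8
4        4       CS    Bio               6
5        2     Math    Bio               4
6        3  Physics    Bio               5
7        1     Econ    Bio               3
pivot: rows=major, cols=course, min(credits_plus_2):
course   Bio  Phys
major             
CS         6     8
Econ       3     0
Math       4     5
Physics    5     0
filter rows where Phys < 5:
course   Bio  Phys
major             
Econ       3     0
Physics    5     0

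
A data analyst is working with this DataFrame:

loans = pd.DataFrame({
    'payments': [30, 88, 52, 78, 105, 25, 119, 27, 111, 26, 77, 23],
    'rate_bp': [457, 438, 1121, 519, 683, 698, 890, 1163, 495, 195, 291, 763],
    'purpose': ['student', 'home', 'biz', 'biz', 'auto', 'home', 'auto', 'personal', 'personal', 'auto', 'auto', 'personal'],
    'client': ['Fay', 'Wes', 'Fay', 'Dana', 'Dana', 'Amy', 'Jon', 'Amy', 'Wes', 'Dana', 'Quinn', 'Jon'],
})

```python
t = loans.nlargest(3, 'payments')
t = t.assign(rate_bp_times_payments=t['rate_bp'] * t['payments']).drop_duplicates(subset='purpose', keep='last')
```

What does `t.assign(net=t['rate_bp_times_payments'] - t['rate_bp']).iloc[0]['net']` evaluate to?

take 3 rows with largest payments:
   payments  rate_bp   purpose client
6       119      890      auto    Jon
8       111      495  personal    Wes
4       105      683      auto   Dana
add column rate_bp_times_payments = t['rate_bp'] * t['payments']:
   payments  rate_bp   purpose client  rate_bp_times_payments
6       119      890      auto    Jon                  105910
8       111      495  personal    Wes                   54945
4       105      683      auto   Dana                   71715
drop duplicate purpose (keep=last):
   payments  rate_bp   purpose client  rate_bp_times_payments
8       111      495  personal    Wes                   54945
4       105      683      auto   Dana                   71715
add column net = t['rate_bp_times_payments'] - t['rate_bp']:
   payments  rate_bp   purpose client  rate_bp_times_payments    net
8       111      495  personal    Wes                   54945  54450
4       105      683      auto   Dana                   71715  71032

54450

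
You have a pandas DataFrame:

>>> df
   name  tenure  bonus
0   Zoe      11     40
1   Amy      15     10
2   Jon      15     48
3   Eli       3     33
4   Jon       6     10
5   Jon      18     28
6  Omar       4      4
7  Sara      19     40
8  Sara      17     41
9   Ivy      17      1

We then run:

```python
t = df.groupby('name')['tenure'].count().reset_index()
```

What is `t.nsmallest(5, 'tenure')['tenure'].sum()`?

group by name, count of tenure:
name
Amy     1
Eli     1
Ivy     1
Jon     3
Omar    1
Sara    2
Zoe     1
Name: tenure, dtype: int64
reset_index():
   name  tenure
0   Amy       1
1   Eli       1
2   Ivy       1
3   Jon       3
4  Omar       1
5  Sara       2
6   Zoe       1
take 5 rows with smallest tenure:
   name  tenure
0   Amy       1
1   Eli       1
2   Ivy       1
4  Omar       1
6   Zoe       1
Taking the sum of column 'tenure' gives 5.

5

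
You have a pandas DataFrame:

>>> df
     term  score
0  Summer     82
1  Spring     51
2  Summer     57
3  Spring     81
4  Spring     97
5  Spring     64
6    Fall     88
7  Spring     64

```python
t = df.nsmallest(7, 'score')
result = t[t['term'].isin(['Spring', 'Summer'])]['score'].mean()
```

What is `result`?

take 7 rows with smallest score:
     term  score
1  Spring     51
2  Summer     57
5  Spring     64
7  Spring     64
3  Spring     81
0  Summer     82
6    Fall     88
filter rows where term in ['Spring', 'Summer']:
     term  score
1  Spring     51
2  Summer     57
5  Spring     64
7  Spring     64
3  Spring     81
0  Summer     82

66.5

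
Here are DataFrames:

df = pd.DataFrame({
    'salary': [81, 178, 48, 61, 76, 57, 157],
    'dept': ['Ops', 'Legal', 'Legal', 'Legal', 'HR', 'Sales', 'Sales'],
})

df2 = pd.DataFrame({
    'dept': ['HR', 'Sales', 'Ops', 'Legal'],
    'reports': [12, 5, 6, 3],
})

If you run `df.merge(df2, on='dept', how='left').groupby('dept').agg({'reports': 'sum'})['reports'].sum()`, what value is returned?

merge on 'dept' (how='left') → 7 rows:
   salary   dept  reports
0      81    Ops        6
1     178  Legal        3
2      48  Legal        3
3      61  Legal        3
4      76     HR       12
5      57  Sales        5
6     157  Sales        5
group by dept, sum of reports:
       reports
dept          
HR          12
Legal        9
Ops          6
Sales       10
The sum of column 'reports' is 37.

37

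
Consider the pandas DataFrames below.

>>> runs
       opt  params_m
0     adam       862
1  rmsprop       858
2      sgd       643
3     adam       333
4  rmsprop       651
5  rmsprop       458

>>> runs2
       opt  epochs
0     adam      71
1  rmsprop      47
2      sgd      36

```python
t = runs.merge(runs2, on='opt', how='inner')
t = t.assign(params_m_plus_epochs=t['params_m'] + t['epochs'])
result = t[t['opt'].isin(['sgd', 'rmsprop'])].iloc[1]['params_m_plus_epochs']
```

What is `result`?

merge on 'opt' (how='inner') → 6 rows:
       opt  params_m  epochs
0     adam       862      71
1  rmsprop       858      47
2      sgd       643      36
3     adam       333      71
4  rmsprop       651      47
5  rmsprop       458      47
add column params_m_plus_epochs = t['params_m'] + t['epochs']:
       opt  params_m  epochs  params_m_plus_epochs
0     adam       862      71                   933
1  rmsprop       858      47                   905
2      sgd       643      36                   679
3     adam       333      71                   404
4  rmsprop       651      47                   698
5  rmsprop       458      47                   505
filter rows where opt in ['sgd', 'rmsprop']:
       opt  params_m  epochs  params_m_plus_epochs
1  rmsprop       858      47                   905
2      sgd       643      36                   679
4  rmsprop       651      47                   698
5  rmsprop       458      47                   505

679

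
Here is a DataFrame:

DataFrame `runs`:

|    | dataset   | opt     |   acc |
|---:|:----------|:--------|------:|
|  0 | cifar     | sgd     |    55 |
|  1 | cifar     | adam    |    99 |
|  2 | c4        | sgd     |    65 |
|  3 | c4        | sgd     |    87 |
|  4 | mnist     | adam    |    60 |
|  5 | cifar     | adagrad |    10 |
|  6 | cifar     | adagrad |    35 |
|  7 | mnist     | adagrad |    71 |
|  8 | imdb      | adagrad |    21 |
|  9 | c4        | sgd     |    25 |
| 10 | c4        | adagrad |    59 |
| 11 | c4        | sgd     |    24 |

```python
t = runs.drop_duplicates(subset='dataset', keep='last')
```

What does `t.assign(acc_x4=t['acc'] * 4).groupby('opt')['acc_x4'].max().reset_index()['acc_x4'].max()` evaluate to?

drop duplicate dataset (keep=last):
   dataset      opt  acc
6    cifar  adagrad   35
7    mnist  adagrad   71
8     imdb  adagrad   21
11      c4      sgd   24
add column acc_x4 = t['acc'] * 4:
   dataset      opt  acc  acc_x4
6    cifar  adagrad   35     140
7    mnist  adagrad   71     284
8     imdb  adagrad   21      84
11      c4      sgd   24      96
group by opt, max of acc_x4:
opt
adagrad    284
sgd         96
Name: acc_x4, dtype: int64
reset_index():
       opt  acc_x4
0  adagrad     284
1      sgd      96
Reading off the max of column 'acc_x4', we get 284.

284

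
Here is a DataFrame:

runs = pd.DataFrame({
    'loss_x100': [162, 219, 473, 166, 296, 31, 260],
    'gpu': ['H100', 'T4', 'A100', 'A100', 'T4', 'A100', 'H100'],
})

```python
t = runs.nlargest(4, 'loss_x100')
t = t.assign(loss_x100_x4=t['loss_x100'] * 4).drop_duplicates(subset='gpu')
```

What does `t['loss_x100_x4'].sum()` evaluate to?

take 4 rows with largest loss_x100:
   loss_x100   gpu
2        473  A100
4        296    T4
6        260  H100
1        219    T4
add column loss_x100_x4 = t['loss_x100'] * 4:
   loss_x100   gpu  loss_x100_x4
2        473  A100          1892
4        296    T4          1184
6        260  H100          1040
1        219    T4           876
drop duplicate gpu (keep=first):
   loss_x100   gpu  loss_x100_x4
2        473  A100          1892
4        296    T4          1184
6        260  H100          1040

4116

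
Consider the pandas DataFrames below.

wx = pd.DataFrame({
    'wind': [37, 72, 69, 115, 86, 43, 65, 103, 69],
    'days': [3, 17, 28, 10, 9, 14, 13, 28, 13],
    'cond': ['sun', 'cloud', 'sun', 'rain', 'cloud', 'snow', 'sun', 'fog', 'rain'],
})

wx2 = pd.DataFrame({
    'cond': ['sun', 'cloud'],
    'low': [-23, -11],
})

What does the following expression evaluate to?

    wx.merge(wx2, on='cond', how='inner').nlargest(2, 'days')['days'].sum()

merge on 'cond' (how='inner') → 5 rows:
   wind  days   cond  low
0    37     3    sun  -23
1    72    17  cloud  -11
2    69    28    sun  -23
3    86     9  cloud  -11
4    65    13    sun  -23
take 2 rows with largest days:
   wind  days   cond  low
2    69    28    sun  -23
1    72    17  cloud  -11
Reading off the sum of column 'days', we get 45.

45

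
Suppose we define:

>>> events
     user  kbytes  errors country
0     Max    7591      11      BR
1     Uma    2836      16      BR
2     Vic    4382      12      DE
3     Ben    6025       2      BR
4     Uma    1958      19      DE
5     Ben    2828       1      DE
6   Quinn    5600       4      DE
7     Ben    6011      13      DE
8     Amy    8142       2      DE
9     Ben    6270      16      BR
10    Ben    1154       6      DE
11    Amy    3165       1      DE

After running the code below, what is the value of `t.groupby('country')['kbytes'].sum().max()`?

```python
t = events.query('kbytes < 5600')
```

13487

filter rows where kbytes < 5600:
   user  kbytes  errors country
1   Uma    2836      16      BR
2   Vic    4382      12      DE
4   Uma    1958      19      DE
5   Ben    2828       1      DE
10  Ben    1154       6      DE
11  Amy    3165       1      DE
group by country, sum of kbytes:
country
BR     2836
DE    13487
Name: kbytes, dtype: int64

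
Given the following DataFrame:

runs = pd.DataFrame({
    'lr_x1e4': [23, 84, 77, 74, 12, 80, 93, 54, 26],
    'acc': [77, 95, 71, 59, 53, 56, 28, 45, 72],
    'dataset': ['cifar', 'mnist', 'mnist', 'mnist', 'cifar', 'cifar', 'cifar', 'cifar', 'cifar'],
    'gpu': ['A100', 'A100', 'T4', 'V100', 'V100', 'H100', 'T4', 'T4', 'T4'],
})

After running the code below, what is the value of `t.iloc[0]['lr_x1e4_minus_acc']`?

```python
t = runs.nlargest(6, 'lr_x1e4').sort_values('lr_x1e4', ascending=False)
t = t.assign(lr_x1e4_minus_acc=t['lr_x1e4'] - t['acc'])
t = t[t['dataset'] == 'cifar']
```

take 6 rows with largest lr_x1e4:
   lr_x1e4  acc dataset   gpu
6       93   28   cifar    T4
1       84   95   mnist  A100
5       80   56   cifar  H100
2       77   71   mnist    T4
3       74   59   mnist  V100
7       54   45   cifar    T4
sort by lr_x1e4 descending:
   lr_x1e4  acc dataset   gpu
6       93   28   cifar    T4
1       84   95   mnist  A100
5       80   56   cifar  H100
2       77   71   mnist    T4
3       74   59   mnist  V100
7       54   45   cifar    T4
add column lr_x1e4_minus_acc = t['lr_x1e4'] - t['acc']:
   lr_x1e4  acc dataset   gpu  lr_x1e4_minus_acc
6       93   28   cifar    T4                 65
1       84   95   mnist  A100                -11
5       80   56   cifar  H100                 24
2       77   71   mnist    T4                  6
3       74   59   mnist  V100                 15
7       54   45   cifar    T4                  9
filter rows where dataset == 'cifar':
   lr_x1e4  acc dataset   gpu  lr_x1e4_minus_acc
6       93   28   cifar    T4                 65
5       80   56   cifar  H100                 24
7       54   45   cifar    T4                  9
Hence 65.

65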